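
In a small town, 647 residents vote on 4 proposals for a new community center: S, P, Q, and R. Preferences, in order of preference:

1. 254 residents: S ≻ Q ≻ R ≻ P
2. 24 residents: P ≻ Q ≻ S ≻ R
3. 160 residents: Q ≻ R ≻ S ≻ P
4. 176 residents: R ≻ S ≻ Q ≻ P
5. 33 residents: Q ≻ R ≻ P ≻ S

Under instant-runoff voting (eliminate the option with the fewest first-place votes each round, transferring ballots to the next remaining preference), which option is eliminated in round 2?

R

Round 1: S 254, P 24, Q 193, R 176. Eliminate P.
Round 2: S 254, Q 217, R 176. Eliminate R.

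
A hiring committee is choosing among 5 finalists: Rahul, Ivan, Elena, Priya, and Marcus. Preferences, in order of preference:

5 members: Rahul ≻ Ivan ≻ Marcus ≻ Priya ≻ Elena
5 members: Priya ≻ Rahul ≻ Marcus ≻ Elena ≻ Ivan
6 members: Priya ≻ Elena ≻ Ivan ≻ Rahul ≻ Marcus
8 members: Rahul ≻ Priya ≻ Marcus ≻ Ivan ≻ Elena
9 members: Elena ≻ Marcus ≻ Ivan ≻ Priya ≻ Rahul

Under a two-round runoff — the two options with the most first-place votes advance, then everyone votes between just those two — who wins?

Priya

Round 1 first-place votes: Rahul 13, Ivan 0, Elena 9, Priya 11, Marcus 0.
Rahul and Priya advance.
Runoff: Rahul is preferred to Priya by 13 voters; Priya by 20.
Priya wins the runoff.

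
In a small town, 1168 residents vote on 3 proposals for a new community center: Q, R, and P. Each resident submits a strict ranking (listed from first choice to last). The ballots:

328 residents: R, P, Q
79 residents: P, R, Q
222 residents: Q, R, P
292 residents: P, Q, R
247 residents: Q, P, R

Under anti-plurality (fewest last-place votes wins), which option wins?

Last-place votes: Q 407, R 539, P 222.
P is ranked last by the fewest voters, so P wins.

P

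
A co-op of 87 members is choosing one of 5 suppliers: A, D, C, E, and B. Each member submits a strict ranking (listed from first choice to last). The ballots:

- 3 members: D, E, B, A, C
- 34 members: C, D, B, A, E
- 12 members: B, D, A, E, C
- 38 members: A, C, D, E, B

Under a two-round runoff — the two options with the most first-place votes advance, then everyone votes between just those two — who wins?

Round 1 first-place votes: A 38, D 3, C 34, E 0, B 12.
A and C advance.
Runoff: A is preferred to C by 53 voters; C by 34.
A wins the runoff.

A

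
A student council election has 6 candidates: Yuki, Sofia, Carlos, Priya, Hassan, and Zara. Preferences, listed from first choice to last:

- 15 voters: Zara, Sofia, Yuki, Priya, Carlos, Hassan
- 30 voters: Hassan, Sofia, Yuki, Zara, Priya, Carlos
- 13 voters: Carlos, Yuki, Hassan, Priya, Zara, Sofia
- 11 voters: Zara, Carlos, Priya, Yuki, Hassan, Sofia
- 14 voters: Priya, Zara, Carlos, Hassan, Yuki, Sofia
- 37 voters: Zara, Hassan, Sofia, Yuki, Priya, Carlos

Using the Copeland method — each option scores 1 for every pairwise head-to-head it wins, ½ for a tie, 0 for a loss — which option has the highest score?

Yuki: beats Carlos and Priya; loses to Sofia, Hassan, and Zara → score 2.
Sofia: beats Yuki, Carlos, and Priya; loses to Hassan and Zara → score 3.
Carlos: loses to Yuki, Sofia, Priya, Hassan, and Zara → score 0.
Priya: beats Carlos; loses to Yuki, Sofia, Hassan, and Zara → score 1.
Hassan: beats Yuki, Sofia, Carlos, and Priya; loses to Zara → score 4.
Zara: beats Yuki, Sofia, Carlos, Priya, and Hassan → score 5.
Zara has the best pairwise record.

Zara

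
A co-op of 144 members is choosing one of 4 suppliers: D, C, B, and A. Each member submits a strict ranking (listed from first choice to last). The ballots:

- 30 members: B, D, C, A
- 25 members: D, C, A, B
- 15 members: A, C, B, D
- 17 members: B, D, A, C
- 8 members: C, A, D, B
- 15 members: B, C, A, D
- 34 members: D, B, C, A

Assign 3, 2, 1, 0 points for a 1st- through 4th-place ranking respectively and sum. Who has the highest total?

D

D: 30·2 + 25·3 + 15·0 + 17·2 + 8·1 + 15·0 + 34·3 = 279
C: 30·1 + 25·2 + 15·2 + 17·0 + 8·3 + 15·2 + 34·1 = 198
B: 30·3 + 25·0 + 15·1 + 17·3 + 8·0 + 15·3 + 34·2 = 269
A: 30·0 + 25·1 + 15·3 + 17·1 + 8·2 + 15·1 + 34·0 = 118
D has the highest Borda score (279).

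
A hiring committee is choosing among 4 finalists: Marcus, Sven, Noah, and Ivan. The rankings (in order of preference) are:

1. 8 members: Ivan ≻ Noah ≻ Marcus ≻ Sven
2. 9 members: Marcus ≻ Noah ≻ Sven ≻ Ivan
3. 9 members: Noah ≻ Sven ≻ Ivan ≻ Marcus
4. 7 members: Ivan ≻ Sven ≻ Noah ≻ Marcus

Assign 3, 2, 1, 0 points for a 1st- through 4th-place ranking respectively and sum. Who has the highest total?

Marcus: 8·1 + 9·3 + 9·0 + 7·0 = 35
Sven: 8·0 + 9·1 + 9·2 + 7·2 = 41
Noah: 8·2 + 9·2 + 9·3 + 7·1 = 68
Ivan: 8·3 + 9·0 + 9·1 + 7·3 = 54
Noah has the highest Borda score (68).

Noah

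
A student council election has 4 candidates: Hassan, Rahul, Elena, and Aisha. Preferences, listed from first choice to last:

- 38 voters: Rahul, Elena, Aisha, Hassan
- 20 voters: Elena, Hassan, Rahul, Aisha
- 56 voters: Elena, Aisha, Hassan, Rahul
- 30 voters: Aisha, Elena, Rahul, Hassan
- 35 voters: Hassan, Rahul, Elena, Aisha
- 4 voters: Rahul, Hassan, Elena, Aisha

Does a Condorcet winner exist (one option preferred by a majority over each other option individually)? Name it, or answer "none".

Elena

Elena vs Hassan: 144–39 for Elena.
Elena vs Rahul: 106–77 for Elena.
Elena vs Aisha: 153–30 for Elena.
Elena beats every other option head-to-head.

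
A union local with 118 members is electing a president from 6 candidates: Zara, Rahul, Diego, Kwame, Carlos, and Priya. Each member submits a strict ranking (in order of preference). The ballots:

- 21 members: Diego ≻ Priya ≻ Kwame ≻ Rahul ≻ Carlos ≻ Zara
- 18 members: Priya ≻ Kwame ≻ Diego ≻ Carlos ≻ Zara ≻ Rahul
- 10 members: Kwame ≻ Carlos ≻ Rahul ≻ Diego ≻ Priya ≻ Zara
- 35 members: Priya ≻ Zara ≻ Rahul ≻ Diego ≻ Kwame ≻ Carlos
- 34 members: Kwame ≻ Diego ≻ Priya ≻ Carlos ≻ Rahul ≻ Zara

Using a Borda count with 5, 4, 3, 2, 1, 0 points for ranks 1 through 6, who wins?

Priya

Zara: 21·0 + 18·1 + 10·0 + 35·4 + 34·0 = 158
Rahul: 21·2 + 18·0 + 10·3 + 35·3 + 34·1 = 211
Diego: 21·5 + 18·3 + 10·2 + 35·2 + 34·4 = 385
Kwame: 21·3 + 18·4 + 10·5 + 35·1 + 34·5 = 390
Carlos: 21·1 + 18·2 + 10·4 + 35·0 + 34·2 = 165
Priya: 21·4 + 18·5 + 10·1 + 35·5 + 34·3 = 461
Priya has the highest Borda score (461).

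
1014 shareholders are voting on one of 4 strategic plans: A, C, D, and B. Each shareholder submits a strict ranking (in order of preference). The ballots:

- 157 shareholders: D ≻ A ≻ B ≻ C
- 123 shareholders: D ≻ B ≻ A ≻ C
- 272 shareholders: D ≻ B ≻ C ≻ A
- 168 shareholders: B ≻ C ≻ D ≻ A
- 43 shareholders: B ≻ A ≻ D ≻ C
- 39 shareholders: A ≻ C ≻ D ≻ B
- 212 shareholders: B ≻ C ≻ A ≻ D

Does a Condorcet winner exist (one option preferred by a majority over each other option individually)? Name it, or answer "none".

D

D vs A: 720–294 for D.
D vs C: 595–419 for D.
D vs B: 591–423 for D.
D beats every other option head-to-head.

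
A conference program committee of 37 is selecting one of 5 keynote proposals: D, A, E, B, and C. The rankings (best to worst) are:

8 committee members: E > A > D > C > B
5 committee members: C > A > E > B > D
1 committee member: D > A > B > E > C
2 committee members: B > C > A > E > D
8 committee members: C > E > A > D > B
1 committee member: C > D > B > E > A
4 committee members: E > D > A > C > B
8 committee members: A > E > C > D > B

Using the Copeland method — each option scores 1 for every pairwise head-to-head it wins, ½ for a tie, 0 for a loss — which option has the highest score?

D: beats B; loses to A, E, and C → score 1.
A: beats D, B, and C; loses to E → score 3.
E: beats D, A, B, and C → score 4.
B: loses to D, A, E, and C → score 0.
C: beats D and B; loses to A and E → score 2.
E has the best pairwise record.

E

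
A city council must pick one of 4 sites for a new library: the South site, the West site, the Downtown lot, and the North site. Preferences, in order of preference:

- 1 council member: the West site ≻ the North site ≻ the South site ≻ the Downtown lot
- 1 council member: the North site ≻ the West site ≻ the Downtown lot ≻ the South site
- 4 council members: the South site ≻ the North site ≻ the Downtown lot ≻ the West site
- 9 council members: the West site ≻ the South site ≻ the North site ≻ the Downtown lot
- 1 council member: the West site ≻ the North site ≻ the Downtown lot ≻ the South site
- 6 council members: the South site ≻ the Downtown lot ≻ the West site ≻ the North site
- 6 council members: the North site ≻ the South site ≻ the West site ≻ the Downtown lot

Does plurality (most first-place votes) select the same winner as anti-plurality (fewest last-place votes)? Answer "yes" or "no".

Plurality — first-place votes: the South site 10, the West site 11, the Downtown lot 0, the North site 7. Winner: the West site.
Anti-plurality — last-place votes: the South site 2, the West site 4, the Downtown lot 16, the North site 6. Winner: the South site.
The two methods disagree.

no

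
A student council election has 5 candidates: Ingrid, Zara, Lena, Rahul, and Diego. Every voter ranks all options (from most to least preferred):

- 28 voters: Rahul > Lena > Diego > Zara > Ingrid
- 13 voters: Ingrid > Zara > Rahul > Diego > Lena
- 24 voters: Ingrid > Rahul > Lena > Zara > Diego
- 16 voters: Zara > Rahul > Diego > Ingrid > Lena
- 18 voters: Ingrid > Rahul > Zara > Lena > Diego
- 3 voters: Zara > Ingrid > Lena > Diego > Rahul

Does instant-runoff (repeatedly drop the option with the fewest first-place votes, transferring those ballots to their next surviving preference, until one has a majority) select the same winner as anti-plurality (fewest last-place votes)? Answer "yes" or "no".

Instant-runoff — R1 Ingrid 55, Zara 19, Lena 0, Rahul 28, Diego 0 (Ingrid winner). Winner: Ingrid.
Anti-plurality — last-place votes: Ingrid 28, Zara 0, Lena 29, Rahul 3, Diego 42. Winner: Zara.
The two methods disagree.

no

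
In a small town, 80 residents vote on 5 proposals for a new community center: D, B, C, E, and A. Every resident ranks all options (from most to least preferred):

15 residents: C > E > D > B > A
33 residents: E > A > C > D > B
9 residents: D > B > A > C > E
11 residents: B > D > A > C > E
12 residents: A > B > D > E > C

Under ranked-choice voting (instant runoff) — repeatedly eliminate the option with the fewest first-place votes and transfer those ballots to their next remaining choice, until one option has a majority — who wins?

Round 1: D 9, B 11, C 15, E 33, A 12. Eliminate D.
Round 2: B 20, C 15, E 33, A 12. Eliminate A.
Round 3: B 32, C 15, E 33. Eliminate C.
Round 4: B 32, E 48. E has a majority.

E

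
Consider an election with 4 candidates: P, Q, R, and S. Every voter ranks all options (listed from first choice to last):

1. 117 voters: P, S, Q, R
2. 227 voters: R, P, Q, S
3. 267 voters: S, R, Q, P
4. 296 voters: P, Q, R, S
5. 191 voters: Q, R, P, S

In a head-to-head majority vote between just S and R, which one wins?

Voters preferring S to R: 384; preferring R to S: 714.
R wins the head-to-head.

R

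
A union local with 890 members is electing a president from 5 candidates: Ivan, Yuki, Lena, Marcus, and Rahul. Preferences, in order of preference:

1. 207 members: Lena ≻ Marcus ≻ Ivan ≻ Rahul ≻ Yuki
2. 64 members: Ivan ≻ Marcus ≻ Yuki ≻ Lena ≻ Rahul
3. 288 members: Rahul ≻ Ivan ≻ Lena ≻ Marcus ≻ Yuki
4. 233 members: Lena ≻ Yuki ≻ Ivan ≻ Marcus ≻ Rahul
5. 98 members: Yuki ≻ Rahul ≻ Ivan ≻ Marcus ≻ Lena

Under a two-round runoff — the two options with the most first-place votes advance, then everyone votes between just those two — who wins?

Round 1 first-place votes: Ivan 64, Yuki 98, Lena 440, Marcus 0, Rahul 288.
Lena and Rahul advance.
Runoff: Lena is preferred to Rahul by 504 voters; Rahul by 386.
Lena wins the runoff.

Lena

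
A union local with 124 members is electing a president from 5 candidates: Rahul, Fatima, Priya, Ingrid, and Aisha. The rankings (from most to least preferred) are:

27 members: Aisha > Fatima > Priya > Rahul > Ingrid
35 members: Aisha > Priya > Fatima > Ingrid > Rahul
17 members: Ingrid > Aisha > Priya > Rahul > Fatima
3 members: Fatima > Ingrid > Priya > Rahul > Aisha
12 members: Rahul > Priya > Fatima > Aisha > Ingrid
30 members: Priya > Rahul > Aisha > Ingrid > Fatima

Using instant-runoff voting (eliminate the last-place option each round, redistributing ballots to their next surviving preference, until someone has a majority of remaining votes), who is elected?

Round 1: Rahul 12, Fatima 3, Priya 30, Ingrid 17, Aisha 62. Eliminate Fatima.
Round 2: Rahul 12, Priya 30, Ingrid 20, Aisha 62. Eliminate Rahul.
Round 3: Priya 42, Ingrid 20, Aisha 62. Eliminate Ingrid.
Round 4: Priya 45, Aisha 79. Aisha has a majority.

Aisha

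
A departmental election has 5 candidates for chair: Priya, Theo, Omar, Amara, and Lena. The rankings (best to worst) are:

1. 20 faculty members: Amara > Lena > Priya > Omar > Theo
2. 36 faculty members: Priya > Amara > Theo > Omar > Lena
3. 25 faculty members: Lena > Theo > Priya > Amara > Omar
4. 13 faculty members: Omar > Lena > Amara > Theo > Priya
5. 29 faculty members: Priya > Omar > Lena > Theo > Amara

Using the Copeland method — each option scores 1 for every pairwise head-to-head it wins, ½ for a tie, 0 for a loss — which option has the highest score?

Priya: beats Theo, Omar, Amara, and Lena → score 4.
Theo: loses to Priya, Omar, Amara, and Lena → score 0.
Omar: beats Theo and Lena; loses to Priya and Amara → score 2.
Amara: beats Theo and Omar; loses to Priya and Lena → score 2.
Lena: beats Theo and Amara; loses to Priya and Omar → score 2.
Priya has the best pairwise record.

Priya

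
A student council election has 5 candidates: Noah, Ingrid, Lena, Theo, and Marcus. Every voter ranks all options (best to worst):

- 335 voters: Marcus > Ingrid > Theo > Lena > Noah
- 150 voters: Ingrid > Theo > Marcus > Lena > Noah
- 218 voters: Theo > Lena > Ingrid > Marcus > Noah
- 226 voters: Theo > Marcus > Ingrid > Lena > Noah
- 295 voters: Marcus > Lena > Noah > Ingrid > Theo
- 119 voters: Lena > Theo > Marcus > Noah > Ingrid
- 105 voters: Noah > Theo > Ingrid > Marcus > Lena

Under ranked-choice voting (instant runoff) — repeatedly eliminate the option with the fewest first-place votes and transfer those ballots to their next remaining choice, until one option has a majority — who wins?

Round 1: Noah 105, Ingrid 150, Lena 119, Theo 444, Marcus 630. Eliminate Noah.
Round 2: Ingrid 150, Lena 119, Theo 549, Marcus 630. Eliminate Lena.
Round 3: Ingrid 150, Theo 668, Marcus 630. Eliminate Ingrid.
Round 4: Theo 818, Marcus 630. Theo has a majority.

Theo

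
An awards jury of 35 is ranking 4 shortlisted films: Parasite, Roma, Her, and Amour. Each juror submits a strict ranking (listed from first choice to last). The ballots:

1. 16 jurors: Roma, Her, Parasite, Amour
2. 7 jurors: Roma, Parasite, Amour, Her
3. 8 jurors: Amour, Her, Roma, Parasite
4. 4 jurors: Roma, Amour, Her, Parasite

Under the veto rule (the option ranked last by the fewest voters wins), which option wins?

Last-place votes: Parasite 12, Roma 0, Her 7, Amour 16.
Roma is ranked last by the fewest voters, so Roma wins.

Roma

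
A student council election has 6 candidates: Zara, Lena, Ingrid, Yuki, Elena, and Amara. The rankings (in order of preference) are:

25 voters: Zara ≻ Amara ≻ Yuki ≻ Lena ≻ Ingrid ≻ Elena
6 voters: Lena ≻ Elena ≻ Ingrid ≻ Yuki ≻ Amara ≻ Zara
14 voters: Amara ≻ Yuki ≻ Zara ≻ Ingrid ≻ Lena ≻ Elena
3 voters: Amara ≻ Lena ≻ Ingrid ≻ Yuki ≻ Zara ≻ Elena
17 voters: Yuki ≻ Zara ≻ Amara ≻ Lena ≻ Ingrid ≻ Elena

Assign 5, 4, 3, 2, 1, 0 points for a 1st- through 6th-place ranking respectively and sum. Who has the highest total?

Amara

Zara: 25·5 + 6·0 + 14·3 + 3·1 + 17·4 = 238
Lena: 25·2 + 6·5 + 14·1 + 3·4 + 17·2 = 140
Ingrid: 25·1 + 6·3 + 14·2 + 3·3 + 17·1 = 97
Yuki: 25·3 + 6·2 + 14·4 + 3·2 + 17·5 = 234
Elena: 25·0 + 6·4 + 14·0 + 3·0 + 17·0 = 24
Amara: 25·4 + 6·1 + 14·5 + 3·5 + 17·3 = 242
Amara has the highest Borda score (242).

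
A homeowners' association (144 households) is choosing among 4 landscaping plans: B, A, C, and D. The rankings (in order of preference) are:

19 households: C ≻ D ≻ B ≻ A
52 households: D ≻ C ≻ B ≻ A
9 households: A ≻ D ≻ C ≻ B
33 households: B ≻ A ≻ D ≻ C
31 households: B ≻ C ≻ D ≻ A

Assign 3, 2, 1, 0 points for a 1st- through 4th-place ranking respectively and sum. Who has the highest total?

B: 19·1 + 52·1 + 9·0 + 33·3 + 31·3 = 263
A: 19·0 + 52·0 + 9·3 + 33·2 + 31·0 = 93
C: 19·3 + 52·2 + 9·1 + 33·0 + 31·2 = 232
D: 19·2 + 52·3 + 9·2 + 33·1 + 31·1 = 276
D has the highest Borda score (276).

D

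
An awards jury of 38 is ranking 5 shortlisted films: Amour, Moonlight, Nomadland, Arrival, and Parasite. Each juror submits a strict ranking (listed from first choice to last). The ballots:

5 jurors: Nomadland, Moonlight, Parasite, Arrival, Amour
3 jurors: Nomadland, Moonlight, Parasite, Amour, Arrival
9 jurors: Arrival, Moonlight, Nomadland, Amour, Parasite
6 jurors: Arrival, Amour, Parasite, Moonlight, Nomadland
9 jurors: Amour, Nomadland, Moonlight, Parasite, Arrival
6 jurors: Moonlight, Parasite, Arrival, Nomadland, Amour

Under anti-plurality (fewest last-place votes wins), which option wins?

Last-place votes: Amour 11, Moonlight 0, Nomadland 6, Arrival 12, Parasite 9.
Moonlight is ranked last by the fewest voters, so Moonlight wins.

Moonlight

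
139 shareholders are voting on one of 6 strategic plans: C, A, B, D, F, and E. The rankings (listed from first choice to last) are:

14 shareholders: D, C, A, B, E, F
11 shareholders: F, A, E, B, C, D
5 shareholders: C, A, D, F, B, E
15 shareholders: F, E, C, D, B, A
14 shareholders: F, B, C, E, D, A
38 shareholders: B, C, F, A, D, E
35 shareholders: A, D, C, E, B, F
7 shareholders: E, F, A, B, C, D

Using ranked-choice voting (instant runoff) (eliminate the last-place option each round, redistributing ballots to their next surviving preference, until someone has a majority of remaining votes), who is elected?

Round 1: C 5, A 35, B 38, D 14, F 40, E 7. Eliminate C.
Round 2: A 40, B 38, D 14, F 40, E 7. Eliminate E.
Round 3: A 40, B 38, D 14, F 47. Eliminate D.
Round 4: A 54, B 38, F 47. Eliminate B.
Round 5: A 54, F 85. F has a majority.

F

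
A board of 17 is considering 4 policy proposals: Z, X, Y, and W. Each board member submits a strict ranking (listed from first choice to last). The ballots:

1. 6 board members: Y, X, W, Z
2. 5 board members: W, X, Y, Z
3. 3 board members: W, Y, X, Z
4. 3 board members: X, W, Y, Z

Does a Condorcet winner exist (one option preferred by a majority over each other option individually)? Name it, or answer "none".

none

Checking pairwise contests:
X beats Z 17–0.
Y beats X 9–8.
W beats Y 11–6.
X beats W 9–8.
Every option loses at least one head-to-head, so there is no Condorcet winner.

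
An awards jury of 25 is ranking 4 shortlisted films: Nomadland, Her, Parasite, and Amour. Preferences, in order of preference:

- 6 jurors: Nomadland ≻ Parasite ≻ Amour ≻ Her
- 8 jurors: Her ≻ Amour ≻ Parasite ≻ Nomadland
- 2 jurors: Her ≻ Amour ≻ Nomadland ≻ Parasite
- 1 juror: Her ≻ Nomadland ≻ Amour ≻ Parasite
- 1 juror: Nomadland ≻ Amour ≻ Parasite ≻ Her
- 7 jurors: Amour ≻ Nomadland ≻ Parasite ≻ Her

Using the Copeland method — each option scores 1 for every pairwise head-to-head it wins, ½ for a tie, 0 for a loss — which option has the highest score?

Nomadland: beats Her and Parasite; loses to Amour → score 2.
Her: loses to Nomadland, Parasite, and Amour → score 0.
Parasite: beats Her; loses to Nomadland and Amour → score 1.
Amour: beats Nomadland, Her, and Parasite → score 3.
Amour has the best pairwise record.

Amour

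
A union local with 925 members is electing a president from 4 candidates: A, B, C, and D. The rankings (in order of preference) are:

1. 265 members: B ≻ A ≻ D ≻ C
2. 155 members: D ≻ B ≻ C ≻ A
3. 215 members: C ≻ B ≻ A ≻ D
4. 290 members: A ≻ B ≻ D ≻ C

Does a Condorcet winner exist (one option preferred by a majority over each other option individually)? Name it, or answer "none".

B

B vs A: 635–290 for B.
B vs C: 710–215 for B.
B vs D: 770–155 for B.
B beats every other option head-to-head.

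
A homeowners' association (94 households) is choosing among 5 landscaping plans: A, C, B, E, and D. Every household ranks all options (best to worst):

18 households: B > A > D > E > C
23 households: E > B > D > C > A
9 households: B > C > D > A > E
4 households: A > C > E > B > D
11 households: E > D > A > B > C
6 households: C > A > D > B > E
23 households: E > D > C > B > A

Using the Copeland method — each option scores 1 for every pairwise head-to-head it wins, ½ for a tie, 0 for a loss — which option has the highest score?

A: loses to C, B, E, and D → score 0.
C: beats A; loses to B, E, and D → score 1.
B: beats A, C, and D; loses to E → score 3.
E: beats A, C, B, and D → score 4.
D: beats A and C; loses to B and E → score 2.
E has the best pairwise record.

E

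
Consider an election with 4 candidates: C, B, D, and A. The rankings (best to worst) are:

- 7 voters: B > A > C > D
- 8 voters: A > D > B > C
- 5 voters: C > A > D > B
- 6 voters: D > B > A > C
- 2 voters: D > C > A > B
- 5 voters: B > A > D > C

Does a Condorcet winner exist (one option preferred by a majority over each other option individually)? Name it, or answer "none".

none

Checking pairwise contests:
B beats C 26–7.
D beats B 21–12.
A beats D 25–8.
B beats A 18–15.
Every option loses at least one head-to-head, so there is no Condorcet winner.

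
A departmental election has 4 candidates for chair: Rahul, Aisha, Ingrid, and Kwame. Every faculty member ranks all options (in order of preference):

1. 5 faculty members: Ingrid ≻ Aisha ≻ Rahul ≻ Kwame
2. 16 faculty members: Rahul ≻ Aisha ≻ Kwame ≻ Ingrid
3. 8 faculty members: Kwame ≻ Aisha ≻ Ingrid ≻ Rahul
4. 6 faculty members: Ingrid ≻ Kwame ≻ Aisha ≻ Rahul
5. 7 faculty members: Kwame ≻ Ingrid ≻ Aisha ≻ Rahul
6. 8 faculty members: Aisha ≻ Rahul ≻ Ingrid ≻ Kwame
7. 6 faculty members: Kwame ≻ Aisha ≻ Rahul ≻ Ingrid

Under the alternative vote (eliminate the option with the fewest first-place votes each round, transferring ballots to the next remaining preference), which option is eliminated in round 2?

Ingrid

Round 1: Rahul 16, Aisha 8, Ingrid 11, Kwame 21. Eliminate Aisha.
Round 2: Rahul 24, Ingrid 11, Kwame 21. Eliminate Ingrid.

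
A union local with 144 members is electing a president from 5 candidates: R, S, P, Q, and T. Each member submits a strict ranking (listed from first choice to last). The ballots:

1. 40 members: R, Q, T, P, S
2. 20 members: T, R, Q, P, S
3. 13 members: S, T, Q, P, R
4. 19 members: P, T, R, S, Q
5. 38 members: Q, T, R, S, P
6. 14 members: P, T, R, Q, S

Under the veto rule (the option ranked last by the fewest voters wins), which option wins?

T

Last-place votes: R 13, S 74, P 38, Q 19, T 0.
T is ranked last by the fewest voters, so T wins.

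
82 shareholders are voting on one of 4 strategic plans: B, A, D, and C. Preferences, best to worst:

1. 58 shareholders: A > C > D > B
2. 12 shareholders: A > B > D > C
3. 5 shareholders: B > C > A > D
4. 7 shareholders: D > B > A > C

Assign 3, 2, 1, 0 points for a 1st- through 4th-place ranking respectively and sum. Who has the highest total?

B: 58·0 + 12·2 + 5·3 + 7·2 = 53
A: 58·3 + 12·3 + 5·1 + 7·1 = 222
D: 58·1 + 12·1 + 5·0 + 7·3 = 91
C: 58·2 + 12·0 + 5·2 + 7·0 = 126
A has the highest Borda score (222).

A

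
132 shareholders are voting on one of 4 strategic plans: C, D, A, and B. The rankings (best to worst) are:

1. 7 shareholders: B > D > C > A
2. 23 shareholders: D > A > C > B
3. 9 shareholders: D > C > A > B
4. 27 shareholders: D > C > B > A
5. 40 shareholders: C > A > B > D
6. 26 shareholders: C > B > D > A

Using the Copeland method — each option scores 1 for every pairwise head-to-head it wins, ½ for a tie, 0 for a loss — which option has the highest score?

C: beats A and B; ties D → score 2.5.
D: beats A; ties C; loses to B → score 1.5.
A: beats B; loses to C and D → score 1.
B: beats D; loses to C and A → score 1.
C has the best pairwise record.

C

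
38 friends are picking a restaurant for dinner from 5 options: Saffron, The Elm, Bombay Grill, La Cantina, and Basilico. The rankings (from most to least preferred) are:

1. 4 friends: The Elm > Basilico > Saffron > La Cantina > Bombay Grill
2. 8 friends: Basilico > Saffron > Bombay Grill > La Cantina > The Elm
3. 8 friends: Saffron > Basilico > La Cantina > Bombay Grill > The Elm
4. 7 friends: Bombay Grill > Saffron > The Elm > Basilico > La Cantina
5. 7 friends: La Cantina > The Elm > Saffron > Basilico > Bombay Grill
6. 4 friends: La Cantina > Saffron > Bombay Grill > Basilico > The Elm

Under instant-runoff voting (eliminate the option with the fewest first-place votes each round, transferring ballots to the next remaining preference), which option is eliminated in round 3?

Round 1: Saffron 8, The Elm 4, Bombay Grill 7, La Cantina 11, Basilico 8. Eliminate The Elm.
Round 2: Saffron 8, Bombay Grill 7, La Cantina 11, Basilico 12. Eliminate Bombay Grill.
Round 3: Saffron 15, La Cantina 11, Basilico 12. Eliminate La Cantina.

La Cantina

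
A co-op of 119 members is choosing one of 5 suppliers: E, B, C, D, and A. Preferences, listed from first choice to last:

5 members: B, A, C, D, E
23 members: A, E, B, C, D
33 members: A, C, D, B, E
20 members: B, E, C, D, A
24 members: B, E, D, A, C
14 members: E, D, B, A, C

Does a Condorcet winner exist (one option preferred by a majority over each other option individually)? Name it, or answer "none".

B vs E: 82–37 for B.
B vs C: 86–33 for B.
B vs D: 72–47 for B.
B vs A: 63–56 for B.
B beats every other option head-to-head.

B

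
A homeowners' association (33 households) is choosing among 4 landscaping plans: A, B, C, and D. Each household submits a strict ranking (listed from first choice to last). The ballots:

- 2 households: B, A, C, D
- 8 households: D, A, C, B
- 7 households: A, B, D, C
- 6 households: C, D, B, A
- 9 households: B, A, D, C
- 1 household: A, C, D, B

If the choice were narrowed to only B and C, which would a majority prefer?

B

Voters preferring B to C: 18; preferring C to B: 15.
B wins the head-to-head.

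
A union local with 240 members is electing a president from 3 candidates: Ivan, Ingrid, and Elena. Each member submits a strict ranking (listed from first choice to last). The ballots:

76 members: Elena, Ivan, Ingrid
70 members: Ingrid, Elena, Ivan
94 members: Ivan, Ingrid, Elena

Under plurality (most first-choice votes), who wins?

Ivan

First-place votes: Ivan 94, Ingrid 70, Elena 76.
Ivan has the most first-place votes.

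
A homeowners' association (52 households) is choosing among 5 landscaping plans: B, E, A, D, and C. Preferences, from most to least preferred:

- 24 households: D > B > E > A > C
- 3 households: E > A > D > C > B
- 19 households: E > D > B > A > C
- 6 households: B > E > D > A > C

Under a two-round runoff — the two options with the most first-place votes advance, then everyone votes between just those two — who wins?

E

Round 1 first-place votes: B 6, E 22, A 0, D 24, C 0.
D and E advance.
Runoff: D is preferred to E by 24 voters; E by 28.
E wins the runoff.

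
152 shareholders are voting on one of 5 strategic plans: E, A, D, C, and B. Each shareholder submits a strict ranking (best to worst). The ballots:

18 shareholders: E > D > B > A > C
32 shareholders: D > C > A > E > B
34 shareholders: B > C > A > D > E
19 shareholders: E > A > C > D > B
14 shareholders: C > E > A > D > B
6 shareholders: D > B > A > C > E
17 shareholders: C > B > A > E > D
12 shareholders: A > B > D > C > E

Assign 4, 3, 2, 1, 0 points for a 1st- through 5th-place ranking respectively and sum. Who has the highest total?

C

E: 18·4 + 32·1 + 34·0 + 19·4 + 14·3 + 6·0 + 17·1 + 12·0 = 239
A: 18·1 + 32·2 + 34·2 + 19·3 + 14·2 + 6·2 + 17·2 + 12·4 = 329
D: 18·3 + 32·4 + 34·1 + 19·1 + 14·1 + 6·4 + 17·0 + 12·2 = 297
C: 18·0 + 32·3 + 34·3 + 19·2 + 14·4 + 6·1 + 17·4 + 12·1 = 378
B: 18·2 + 32·0 + 34·4 + 19·0 + 14·0 + 6·3 + 17·3 + 12·3 = 277
C has the highest Borda score (378).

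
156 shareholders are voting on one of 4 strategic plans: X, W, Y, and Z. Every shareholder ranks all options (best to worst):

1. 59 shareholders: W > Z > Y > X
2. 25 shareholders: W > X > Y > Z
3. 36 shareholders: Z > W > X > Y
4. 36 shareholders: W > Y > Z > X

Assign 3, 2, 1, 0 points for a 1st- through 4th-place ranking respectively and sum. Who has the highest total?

W

X: 59·0 + 25·2 + 36·1 + 36·0 = 86
W: 59·3 + 25·3 + 36·2 + 36·3 = 432
Y: 59·1 + 25·1 + 36·0 + 36·2 = 156
Z: 59·2 + 25·0 + 36·3 + 36·1 = 262
W has the highest Borda score (432).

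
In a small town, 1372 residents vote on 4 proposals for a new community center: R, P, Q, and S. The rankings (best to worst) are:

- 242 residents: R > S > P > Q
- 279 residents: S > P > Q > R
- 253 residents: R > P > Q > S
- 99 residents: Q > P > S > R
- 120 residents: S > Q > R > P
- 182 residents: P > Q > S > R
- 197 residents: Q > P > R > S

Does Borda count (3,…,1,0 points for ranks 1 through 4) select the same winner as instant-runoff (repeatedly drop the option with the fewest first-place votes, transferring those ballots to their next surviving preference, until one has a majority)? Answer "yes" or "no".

Borda — scores: R 1802, P 2444, Q 2024, S 1962. Winner: P.
Instant-runoff — R1 R 495, P 182, Q 296, S 399 (P out); R2 R 495, Q 478, S 399 (S out); R3 R 495, Q 877 (Q winner). Winner: Q.
The two methods disagree.

no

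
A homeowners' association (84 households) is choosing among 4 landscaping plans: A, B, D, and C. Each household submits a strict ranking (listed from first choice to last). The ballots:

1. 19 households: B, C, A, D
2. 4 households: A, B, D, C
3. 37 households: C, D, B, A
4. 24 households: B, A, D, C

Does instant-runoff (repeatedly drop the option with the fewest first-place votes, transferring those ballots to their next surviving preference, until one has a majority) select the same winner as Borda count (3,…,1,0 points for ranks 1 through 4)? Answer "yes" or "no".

Instant-runoff — R1 A 4, B 43, D 0, C 37 (B winner). Winner: B.
Borda — scores: A 79, B 174, D 102, C 149. Winner: B.
The two methods agree.

yes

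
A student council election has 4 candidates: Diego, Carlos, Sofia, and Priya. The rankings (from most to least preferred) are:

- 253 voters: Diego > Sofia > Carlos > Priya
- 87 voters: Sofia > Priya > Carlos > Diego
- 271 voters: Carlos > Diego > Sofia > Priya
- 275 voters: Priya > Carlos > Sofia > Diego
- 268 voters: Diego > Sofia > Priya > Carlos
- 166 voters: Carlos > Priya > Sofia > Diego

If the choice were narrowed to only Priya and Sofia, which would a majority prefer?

Voters preferring Priya to Sofia: 441; preferring Sofia to Priya: 879.
Sofia wins the head-to-head.

Sofia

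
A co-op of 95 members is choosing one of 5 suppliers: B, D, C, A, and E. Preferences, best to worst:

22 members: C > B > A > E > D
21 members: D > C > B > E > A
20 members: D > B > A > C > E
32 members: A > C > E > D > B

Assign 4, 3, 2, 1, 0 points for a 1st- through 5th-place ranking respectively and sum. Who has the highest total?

B: 22·3 + 21·2 + 20·3 + 32·0 = 168
D: 22·0 + 21·4 + 20·4 + 32·1 = 196
C: 22·4 + 21·3 + 20·1 + 32·3 = 267
A: 22·2 + 21·0 + 20·2 + 32·4 = 212
E: 22·1 + 21·1 + 20·0 + 32·2 = 107
C has the highest Borda score (267).

C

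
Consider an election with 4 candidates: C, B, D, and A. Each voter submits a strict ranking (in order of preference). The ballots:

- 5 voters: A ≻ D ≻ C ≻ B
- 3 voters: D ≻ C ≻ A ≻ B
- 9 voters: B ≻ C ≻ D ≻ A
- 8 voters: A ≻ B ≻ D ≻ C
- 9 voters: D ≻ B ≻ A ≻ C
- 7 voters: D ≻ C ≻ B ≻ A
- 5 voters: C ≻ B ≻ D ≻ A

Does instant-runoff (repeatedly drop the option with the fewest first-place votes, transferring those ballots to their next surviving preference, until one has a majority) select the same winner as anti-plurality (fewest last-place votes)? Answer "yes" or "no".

yes

Instant-runoff — R1 C 5, B 9, D 19, A 13 (C out); R2 B 14, D 19, A 13 (A out); R3 B 22, D 24 (D winner). Winner: D.
Anti-plurality — last-place votes: C 17, B 8, D 0, A 21. Winner: D.
The two methods agree.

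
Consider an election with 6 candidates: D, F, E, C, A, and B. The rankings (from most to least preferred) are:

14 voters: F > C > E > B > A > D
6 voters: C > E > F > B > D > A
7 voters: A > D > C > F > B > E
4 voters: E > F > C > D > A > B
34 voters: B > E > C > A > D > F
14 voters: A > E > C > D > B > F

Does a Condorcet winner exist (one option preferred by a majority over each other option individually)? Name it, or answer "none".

Checking pairwise contests:
E beats D 72–7.
D beats F 55–24.
B beats E 41–38.
E beats C 52–27.
E beats A 58–21.
C beats B 45–34.
Every option loses at least one head-to-head, so there is no Condorcet winner.

none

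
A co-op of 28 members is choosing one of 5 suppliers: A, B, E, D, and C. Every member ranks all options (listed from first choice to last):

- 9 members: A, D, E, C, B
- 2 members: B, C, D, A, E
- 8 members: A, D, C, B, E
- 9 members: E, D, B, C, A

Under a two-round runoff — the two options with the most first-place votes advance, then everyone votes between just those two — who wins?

Round 1 first-place votes: A 17, B 2, E 9, D 0, C 0.
A and E advance.
Runoff: A is preferred to E by 19 voters; E by 9.
A wins the runoff.

A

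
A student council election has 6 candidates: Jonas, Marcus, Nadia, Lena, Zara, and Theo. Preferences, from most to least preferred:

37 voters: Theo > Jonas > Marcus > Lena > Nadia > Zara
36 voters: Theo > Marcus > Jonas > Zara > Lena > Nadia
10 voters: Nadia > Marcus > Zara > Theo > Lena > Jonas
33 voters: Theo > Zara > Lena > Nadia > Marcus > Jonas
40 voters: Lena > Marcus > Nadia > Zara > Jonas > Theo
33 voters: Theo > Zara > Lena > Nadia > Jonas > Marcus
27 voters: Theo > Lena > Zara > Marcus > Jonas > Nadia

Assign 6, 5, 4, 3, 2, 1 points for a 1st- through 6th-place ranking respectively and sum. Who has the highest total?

Theo

Jonas: 37·5 + 36·4 + 10·1 + 33·1 + 40·2 + 33·2 + 27·2 = 572
Marcus: 37·4 + 36·5 + 10·5 + 33·2 + 40·5 + 33·1 + 27·3 = 758
Nadia: 37·2 + 36·1 + 10·6 + 33·3 + 40·4 + 33·3 + 27·1 = 555
Lena: 37·3 + 36·2 + 10·2 + 33·4 + 40·6 + 33·4 + 27·5 = 842
Zara: 37·1 + 36·3 + 10·4 + 33·5 + 40·3 + 33·5 + 27·4 = 743
Theo: 37·6 + 36·6 + 10·3 + 33·6 + 40·1 + 33·6 + 27·6 = 1066
Theo has the highest Borda score (1066).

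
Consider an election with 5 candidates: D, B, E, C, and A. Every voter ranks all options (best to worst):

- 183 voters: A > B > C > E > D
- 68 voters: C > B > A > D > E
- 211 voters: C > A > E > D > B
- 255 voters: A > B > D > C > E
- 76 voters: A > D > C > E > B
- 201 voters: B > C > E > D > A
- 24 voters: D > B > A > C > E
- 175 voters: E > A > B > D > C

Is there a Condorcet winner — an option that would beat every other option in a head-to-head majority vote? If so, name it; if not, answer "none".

A

A vs D: 968–225 for A.
A vs B: 900–293 for A.
A vs E: 817–376 for A.
A vs C: 713–480 for A.
A beats every other option head-to-head.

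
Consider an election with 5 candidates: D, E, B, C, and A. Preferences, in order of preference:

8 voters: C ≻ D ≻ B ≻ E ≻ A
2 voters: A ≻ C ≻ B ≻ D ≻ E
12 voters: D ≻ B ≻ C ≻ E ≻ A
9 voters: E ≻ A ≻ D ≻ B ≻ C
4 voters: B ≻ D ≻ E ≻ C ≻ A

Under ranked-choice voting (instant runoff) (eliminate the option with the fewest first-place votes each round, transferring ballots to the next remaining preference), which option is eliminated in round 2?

Round 1: D 12, E 9, B 4, C 8, A 2. Eliminate A.
Round 2: D 12, E 9, B 4, C 10. Eliminate B.

B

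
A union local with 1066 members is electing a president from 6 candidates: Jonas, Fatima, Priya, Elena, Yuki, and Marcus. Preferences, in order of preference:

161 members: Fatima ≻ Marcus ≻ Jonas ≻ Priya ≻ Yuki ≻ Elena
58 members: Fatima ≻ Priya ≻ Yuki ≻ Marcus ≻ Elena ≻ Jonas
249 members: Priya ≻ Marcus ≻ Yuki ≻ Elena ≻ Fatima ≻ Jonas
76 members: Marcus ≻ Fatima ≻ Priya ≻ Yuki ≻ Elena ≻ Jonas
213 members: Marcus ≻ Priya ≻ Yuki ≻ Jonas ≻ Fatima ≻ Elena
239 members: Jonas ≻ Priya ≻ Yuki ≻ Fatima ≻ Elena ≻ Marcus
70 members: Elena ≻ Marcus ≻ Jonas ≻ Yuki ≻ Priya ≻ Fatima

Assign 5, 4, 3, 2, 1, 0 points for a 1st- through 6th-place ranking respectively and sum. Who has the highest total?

Priya

Jonas: 161·3 + 58·0 + 249·0 + 76·0 + 213·2 + 239·5 + 70·3 = 2314
Fatima: 161·5 + 58·5 + 249·1 + 76·4 + 213·1 + 239·2 + 70·0 = 2339
Priya: 161·2 + 58·4 + 249·5 + 76·3 + 213·4 + 239·4 + 70·1 = 3905
Elena: 161·0 + 58·1 + 249·2 + 76·1 + 213·0 + 239·1 + 70·5 = 1221
Yuki: 161·1 + 58·3 + 249·3 + 76·2 + 213·3 + 239·3 + 70·2 = 2730
Marcus: 161·4 + 58·2 + 249·4 + 76·5 + 213·5 + 239·0 + 70·4 = 3481
Priya has the highest Borda score (3905).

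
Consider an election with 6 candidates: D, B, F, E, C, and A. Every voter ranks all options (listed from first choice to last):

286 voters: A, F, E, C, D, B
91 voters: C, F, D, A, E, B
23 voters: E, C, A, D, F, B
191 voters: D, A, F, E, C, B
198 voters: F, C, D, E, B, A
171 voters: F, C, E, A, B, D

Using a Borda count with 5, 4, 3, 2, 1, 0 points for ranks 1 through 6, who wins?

F

D: 286·1 + 91·3 + 23·2 + 191·5 + 198·3 + 171·0 = 2154
B: 286·0 + 91·0 + 23·0 + 191·0 + 198·1 + 171·1 = 369
F: 286·4 + 91·4 + 23·1 + 191·3 + 198·5 + 171·5 = 3949
E: 286·3 + 91·1 + 23·5 + 191·2 + 198·2 + 171·3 = 2355
C: 286·2 + 91·5 + 23·4 + 191·1 + 198·4 + 171·4 = 2786
A: 286·5 + 91·2 + 23·3 + 191·4 + 198·0 + 171·2 = 2787
F has the highest Borda score (3949).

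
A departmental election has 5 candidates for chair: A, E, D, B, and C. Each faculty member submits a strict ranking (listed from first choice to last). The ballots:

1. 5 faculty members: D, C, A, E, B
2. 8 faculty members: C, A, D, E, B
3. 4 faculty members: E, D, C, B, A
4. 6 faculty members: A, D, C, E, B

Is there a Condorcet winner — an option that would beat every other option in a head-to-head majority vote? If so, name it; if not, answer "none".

Checking pairwise contests:
C beats A 17–6.
A beats E 19–4.
A beats D 14–9.
A beats B 19–4.
D beats C 15–8.
Every option loses at least one head-to-head, so there is no Condorcet winner.

none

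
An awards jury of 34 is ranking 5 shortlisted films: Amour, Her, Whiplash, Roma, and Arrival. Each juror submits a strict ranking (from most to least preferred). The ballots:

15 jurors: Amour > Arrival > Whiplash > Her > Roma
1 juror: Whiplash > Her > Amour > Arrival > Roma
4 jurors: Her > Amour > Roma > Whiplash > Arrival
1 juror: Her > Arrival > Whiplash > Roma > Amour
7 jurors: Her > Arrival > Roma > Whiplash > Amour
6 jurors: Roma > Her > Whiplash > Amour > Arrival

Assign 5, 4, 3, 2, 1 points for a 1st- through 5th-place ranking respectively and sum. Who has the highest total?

Her

Amour: 15·5 + 1·3 + 4·4 + 1·1 + 7·1 + 6·2 = 114
Her: 15·2 + 1·4 + 4·5 + 1·5 + 7·5 + 6·4 = 118
Whiplash: 15·3 + 1·5 + 4·2 + 1·3 + 7·2 + 6·3 = 93
Roma: 15·1 + 1·1 + 4·3 + 1·2 + 7·3 + 6·5 = 81
Arrival: 15·4 + 1·2 + 4·1 + 1·4 + 7·4 + 6·1 = 104
Her has the highest Borda score (118).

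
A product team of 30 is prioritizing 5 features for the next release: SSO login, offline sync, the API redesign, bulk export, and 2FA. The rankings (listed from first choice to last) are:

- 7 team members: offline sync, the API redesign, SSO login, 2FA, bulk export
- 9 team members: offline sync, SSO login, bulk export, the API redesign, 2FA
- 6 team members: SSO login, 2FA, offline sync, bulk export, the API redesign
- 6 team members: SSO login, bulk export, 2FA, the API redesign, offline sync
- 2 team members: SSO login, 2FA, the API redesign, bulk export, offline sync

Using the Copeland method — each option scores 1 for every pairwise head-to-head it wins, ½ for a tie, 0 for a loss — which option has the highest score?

SSO login: beats the API redesign, bulk export, and 2FA; loses to offline sync → score 3.
offline sync: beats SSO login, the API redesign, bulk export, and 2FA → score 4.
the API redesign: beats 2FA; loses to SSO login, offline sync, and bulk export → score 1.
bulk export: beats the API redesign; ties 2FA; loses to SSO login and offline sync → score 1.5.
2FA: ties bulk export; loses to SSO login, offline sync, and the API redesign → score 0.5.
offline sync has the best pairwise record.

offline sync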